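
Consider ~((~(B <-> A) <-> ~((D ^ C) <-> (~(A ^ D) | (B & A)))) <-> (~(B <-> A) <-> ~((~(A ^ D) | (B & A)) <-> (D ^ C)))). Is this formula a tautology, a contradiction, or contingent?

A  B  C  D     (B <-> A)  ~(B <-> A)  (D ^ C)  (A ^ D)  ~(A ^ D)  (B & A)  (~(A ^ D) | (B & A))  φ
T  T  T  T         T          F          F        F        T         T              T            F
T  T  T  F         T          F          T        T        F         T              T            F
T  T  F  T         T          F          T        F        T         T              T            F
T  T  F  F         T          F          F        T        F         T              T            F
T  F  T  T         F          T          F        F        T         F              T            F
T  F  T  F         F          T          T        T        F         F              F            F
T  F  F  T         F          T          T        F        T         F              T            F
T  F  F  F         F          T          F        T        F         F              F            F
F  T  T  T         F          T          F        T        F         F              F            F
F  T  T  F         F          T          T        F        T         F              T            F
F  T  F  T         F          T          T        T        F         F              F            F
F  T  F  F         F          T          F        F        T         F              T            F
F  F  T  T         T          F          F        T        F         F              F            F
F  F  T  F         T          F          T        F        T         F              T            F
F  F  F  T         T          F          T        T        F         F              F            F
F  F  F  F         T          F          F        F        T         F              T            F
Every row is F, so the formula is a contradiction.

contradiction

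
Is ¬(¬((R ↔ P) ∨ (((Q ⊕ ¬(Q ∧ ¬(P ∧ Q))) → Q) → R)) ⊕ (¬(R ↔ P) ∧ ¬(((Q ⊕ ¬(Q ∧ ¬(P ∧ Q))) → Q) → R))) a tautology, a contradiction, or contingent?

P | Q | R | (R ↔ P) | (P ∧ Q) | ¬(P ∧ Q) | (Q ∧ ¬(P ∧ Q)) | ¬(Q ∧ ¬(P ∧ Q)) | (Q ⊕ ¬(Q ∧ ¬(P ∧ Q))) | ((Q ⊕ ¬(Q ∧ ¬(P ∧ Q))) → Q) | ¬(R ↔ P) | φ
- | - | - | ------- | ------- | -------- | -------------- | --------------- | --------------------- | --------------------------- | -------- | -
F | F | F |    T    |    F    |    T     |       F        |        T        |           T           |              F              |    F     | T
F | F | T |    F    |    F    |    T     |       F        |        T        |           T           |              F              |    T     | T
F | T | F |    T    |    F    |    T     |       T        |        F        |           T           |              T              |    F     | T
F | T | T |    F    |    F    |    T     |       T        |        F        |           T           |              T              |    T     | T
T | F | F |    F    |    F    |    T     |       F        |        T        |           T           |              F              |    T     | T
T | F | T |    T    |    F    |    T     |       F        |        T        |           T           |              F              |    F     | T
T | T | F |    F    |    T    |    F     |       F        |        T        |           F           |              T              |    T     | T
T | T | T |    T    |    T    |    F     |       F        |        T        |           F           |              T              |    F     | T
Every row is T, so the formula is a tautology.

tautology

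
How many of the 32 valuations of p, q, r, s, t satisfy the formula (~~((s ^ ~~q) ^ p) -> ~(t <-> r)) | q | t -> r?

p | q | r | s | t || φ
F | F | F | F | F || F
F | F | F | F | T || F
F | F | F | T | F || T
F | F | F | T | T || F
F | F | T | F | F || T
F | F | T | F | T || T
F | F | T | T | F || T
F | F | T | T | T || T
F | T | F | F | F || F
F | T | F | F | T || F
F | T | F | T | F || F
F | T | F | T | T || F
F | T | T | F | F || T
F | T | T | F | T || T
F | T | T | T | F || T
F | T | T | T | T || T
T | F | F | F | F || T
T | F | F | F | T || F
T | F | F | T | F || F
T | F | F | T | T || F
T | F | T | F | F || T
T | F | T | F | T || T
T | F | T | T | F || T
T | F | T | T | T || T
T | T | F | F | F || F
T | T | F | F | T || F
T | T | F | T | F || F
T | T | F | T | T || F
T | T | T | F | F || T
T | T | T | F | T || T
T | T | T | T | F || T
T | T | T | T | T || T
The formula is true on 18 of the 32 rows.

18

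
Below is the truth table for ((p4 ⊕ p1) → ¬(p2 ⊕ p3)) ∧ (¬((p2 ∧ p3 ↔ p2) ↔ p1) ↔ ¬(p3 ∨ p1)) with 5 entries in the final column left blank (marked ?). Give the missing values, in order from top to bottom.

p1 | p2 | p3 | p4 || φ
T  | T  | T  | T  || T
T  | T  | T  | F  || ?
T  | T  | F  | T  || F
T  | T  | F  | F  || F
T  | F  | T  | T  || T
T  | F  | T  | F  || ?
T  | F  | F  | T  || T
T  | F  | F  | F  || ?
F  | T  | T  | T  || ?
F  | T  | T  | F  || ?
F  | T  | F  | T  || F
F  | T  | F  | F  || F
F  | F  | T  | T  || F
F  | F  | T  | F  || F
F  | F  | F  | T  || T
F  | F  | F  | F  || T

T, F, T, F, F

Row p1=T, p2=T, p3=T, p4=F: ((p4 ⊕ p1) → ¬(p2 ⊕ p3)) = T, (¬((p2 ∧ p3 ↔ p2) ↔ p1) ↔ ¬(p3 ∨ p1)) = T, so the formula = T.
Row p1=T, p2=F, p3=T, p4=F: ((p4 ⊕ p1) → ¬(p2 ⊕ p3)) = F, (¬((p2 ∧ p3 ↔ p2) ↔ p1) ↔ ¬(p3 ∨ p1)) = T, so the formula = F.
Row p1=T, p2=F, p3=F, p4=F: ((p4 ⊕ p1) → ¬(p2 ⊕ p3)) = T, (¬((p2 ∧ p3 ↔ p2) ↔ p1) ↔ ¬(p3 ∨ p1)) = T, so the formula = T.
Row p1=F, p2=T, p3=T, p4=T: ((p4 ⊕ p1) → ¬(p2 ⊕ p3)) = T, (¬((p2 ∧ p3 ↔ p2) ↔ p1) ↔ ¬(p3 ∨ p1)) = F, so the formula = F.
Row p1=F, p2=T, p3=T, p4=F: ((p4 ⊕ p1) → ¬(p2 ⊕ p3)) = T, (¬((p2 ∧ p3 ↔ p2) ↔ p1) ↔ ¬(p3 ∨ p1)) = F, so the formula = F.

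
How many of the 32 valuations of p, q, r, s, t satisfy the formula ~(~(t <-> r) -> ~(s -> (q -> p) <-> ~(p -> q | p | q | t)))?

p  q  r  s  t  |  φ
T  T  T  T  T  |  F
T  T  T  T  F  |  F
T  T  T  F  T  |  F
T  T  T  F  F  |  F
T  T  F  T  T  |  F
T  T  F  T  F  |  F
T  T  F  F  T  |  F
T  T  F  F  F  |  F
T  F  T  T  T  |  F
T  F  T  T  F  |  F
T  F  T  F  T  |  F
T  F  T  F  F  |  F
T  F  F  T  T  |  F
T  F  F  T  F  |  F
T  F  F  F  T  |  F
T  F  F  F  F  |  F
F  T  T  T  T  |  F
F  T  T  T  F  |  T
F  T  T  F  T  |  F
F  T  T  F  F  |  F
F  T  F  T  T  |  T
F  T  F  T  F  |  F
F  T  F  F  T  |  F
F  T  F  F  F  |  F
F  F  T  T  T  |  F
F  F  T  T  F  |  F
F  F  T  F  T  |  F
F  F  T  F  F  |  F
F  F  F  T  T  |  F
F  F  F  T  F  |  F
F  F  F  F  T  |  F
F  F  F  F  F  |  F
The formula is true on 2 of the 32 rows.

2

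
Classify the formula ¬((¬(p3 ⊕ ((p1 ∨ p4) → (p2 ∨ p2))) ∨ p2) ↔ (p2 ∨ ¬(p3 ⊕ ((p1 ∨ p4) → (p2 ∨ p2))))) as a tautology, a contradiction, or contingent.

contradiction

p1  p2  p3  p4  |  (p1 ∨ p4)  (p2 ∨ p2)  ((p1 ∨ p4) → (p2 ∨ p2))  φ
0   0   0   0   |      0          0                 1             0
0   0   0   1   |      1          0                 0             0
0   0   1   0   |      0          0                 1             0
0   0   1   1   |      1          0                 0             0
0   1   0   0   |      0          1                 1             0
0   1   0   1   |      1          1                 1             0
0   1   1   0   |      0          1                 1             0
0   1   1   1   |      1          1                 1             0
1   0   0   0   |      1          0                 0             0
1   0   0   1   |      1          0                 0             0
1   0   1   0   |      1          0                 0             0
1   0   1   1   |      1          0                 0             0
1   1   0   0   |      1          1                 1             0
1   1   0   1   |      1          1                 1             0
1   1   1   0   |      1          1                 1             0
1   1   1   1   |      1          1                 1             0
Every row is 0, so the formula is a contradiction.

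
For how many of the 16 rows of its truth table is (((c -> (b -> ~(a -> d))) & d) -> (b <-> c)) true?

  a   |   b   |   c   |   d   ||   φ  
 True |  True |  True |  True ||  True
 True |  True |  True | False ||  True
 True |  True | False |  True || False
 True |  True | False | False ||  True
 True | False |  True |  True || False
 True | False |  True | False ||  True
 True | False | False |  True ||  True
 True | False | False | False ||  True
False |  True |  True |  True ||  True
False |  True |  True | False ||  True
False |  True | False |  True || False
False |  True | False | False ||  True
False | False |  True |  True || False
False | False |  True | False ||  True
False | False | False |  True ||  True
False | False | False | False ||  True
The formula is true on 12 of the 16 rows.

12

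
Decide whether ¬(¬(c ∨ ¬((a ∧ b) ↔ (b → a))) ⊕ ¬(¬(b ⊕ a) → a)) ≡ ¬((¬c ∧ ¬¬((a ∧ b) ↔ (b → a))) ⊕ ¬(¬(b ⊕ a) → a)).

a | b | c | φ | ψ
- | - | - | - | -
T | T | T | T | T
T | T | F | F | F
T | F | T | T | T
T | F | F | T | T
F | T | T | T | T
F | T | F | F | F
F | F | T | F | F
F | F | F | F | F
The columns for φ and ψ agree on every row, so they are logically equivalent.

equivalent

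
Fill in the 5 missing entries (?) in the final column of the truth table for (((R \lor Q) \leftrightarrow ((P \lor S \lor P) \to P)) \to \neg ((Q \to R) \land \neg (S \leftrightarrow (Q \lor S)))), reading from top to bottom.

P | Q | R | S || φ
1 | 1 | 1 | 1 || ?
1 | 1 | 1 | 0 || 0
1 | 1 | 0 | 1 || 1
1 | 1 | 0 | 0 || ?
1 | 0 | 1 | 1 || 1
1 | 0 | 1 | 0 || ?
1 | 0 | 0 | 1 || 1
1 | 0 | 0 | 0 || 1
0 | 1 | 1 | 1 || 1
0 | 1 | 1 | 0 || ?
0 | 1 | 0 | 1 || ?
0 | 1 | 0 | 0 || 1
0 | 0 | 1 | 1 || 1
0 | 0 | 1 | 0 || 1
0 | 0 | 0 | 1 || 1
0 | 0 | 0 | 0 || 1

Row P=1, Q=1, R=1, S=1: ((R \lor Q) \leftrightarrow ((P \lor S \lor P) \to P)) = 1, \neg ((Q \to R) \land \neg (S \leftrightarrow (Q \lor S))) = 1, so the formula = 1.
Row P=1, Q=1, R=0, S=0: ((R \lor Q) \leftrightarrow ((P \lor S \lor P) \to P)) = 1, \neg ((Q \to R) \land \neg (S \leftrightarrow (Q \lor S))) = 1, so the formula = 1.
Row P=1, Q=0, R=1, S=0: ((R \lor Q) \leftrightarrow ((P \lor S \lor P) \to P)) = 1, \neg ((Q \to R) \land \neg (S \leftrightarrow (Q \lor S))) = 1, so the formula = 1.
Row P=0, Q=1, R=1, S=0: ((R \lor Q) \leftrightarrow ((P \lor S \lor P) \to P)) = 1, \neg ((Q \to R) \land \neg (S \leftrightarrow (Q \lor S))) = 0, so the formula = 0.
Row P=0, Q=1, R=0, S=1: ((R \lor Q) \leftrightarrow ((P \lor S \lor P) \to P)) = 0, \neg ((Q \to R) \land \neg (S \leftrightarrow (Q \lor S))) = 1, so the formula = 1.

1, 1, 1, 0, 1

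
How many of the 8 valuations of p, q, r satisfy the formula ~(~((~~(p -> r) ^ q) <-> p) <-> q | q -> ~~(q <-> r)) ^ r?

2

p  q  r     (p -> r)  ~(p -> r)  ~~(p -> r)  (~~(p -> r) ^ q)  ((~~(p -> r) ^ q) <-> p)  ~((~~(p -> r) ^ q) <-> p)  (q | q)  (q <-> r)  ~(q <-> r)  ~~(q <-> r)  ((q | q) -> ~~(q <-> r))  φ
F  F  F        T          F          T              T                     F                          T                 F         T          F            T                  T              F
F  F  T        T          F          T              T                     F                          T                 F         F          T            F                  T              T
F  T  F        T          F          T              F                     T                          F                 T         F          T            F                  F              F
F  T  T        T          F          T              F                     T                          F                 T         T          F            T                  T              F
T  F  F        F          T          F              F                     F                          T                 F         T          F            T                  T              F
T  F  T        T          F          T              T                     T                          F                 F         F          T            F                  T              F
T  T  F        F          T          F              T                     T                          F                 T         F          T            F                  F              F
T  T  T        T          F          T              F                     F                          T                 T         T          F            T                  T              T
The formula is true on 2 of the 8 rows.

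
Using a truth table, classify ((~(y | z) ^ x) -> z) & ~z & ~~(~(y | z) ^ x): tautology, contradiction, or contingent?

  x      y      z       (y | z)  ~(y | z)  (~(y | z) ^ x)  ((~(y | z) ^ x) -> z)    ~z   ~(~(y | z) ^ x)  ~~(~(y | z) ^ x)  (~z & ~~(~(y | z) ^ x))    φ  
 True   True   True       True    False         True                True          False       False             True                 False           False
 True   True  False       True    False         True               False           True       False             True                  True           False
 True  False   True       True    False         True                True          False       False             True                 False           False
 True  False  False      False     True        False                True           True        True            False                 False           False
False   True   True       True    False        False                True          False        True            False                 False           False
False   True  False       True    False        False                True           True        True            False                 False           False
False  False   True       True    False        False                True          False        True            False                 False           False
False  False  False      False     True         True               False           True       False             True                  True           False
Every row is False, so the formula is a contradiction.

contradiction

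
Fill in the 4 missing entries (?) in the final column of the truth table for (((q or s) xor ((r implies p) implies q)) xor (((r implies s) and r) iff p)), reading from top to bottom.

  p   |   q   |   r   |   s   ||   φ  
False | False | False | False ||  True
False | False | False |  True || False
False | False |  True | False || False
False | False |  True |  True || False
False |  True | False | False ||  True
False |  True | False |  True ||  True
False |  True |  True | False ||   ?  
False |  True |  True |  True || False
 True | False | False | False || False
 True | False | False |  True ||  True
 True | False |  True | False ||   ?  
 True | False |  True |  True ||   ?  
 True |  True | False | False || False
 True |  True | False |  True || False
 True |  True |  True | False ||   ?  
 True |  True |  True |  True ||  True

True, False, False, False

Row p=False, q=True, r=True, s=False: ((q or s) xor ((r implies p) implies q)) = False, (((r implies s) and r) iff p) = True, so the formula = True.
Row p=True, q=False, r=True, s=False: ((q or s) xor ((r implies p) implies q)) = False, (((r implies s) and r) iff p) = False, so the formula = False.
Row p=True, q=False, r=True, s=True: ((q or s) xor ((r implies p) implies q)) = True, (((r implies s) and r) iff p) = True, so the formula = False.
Row p=True, q=True, r=True, s=False: ((q or s) xor ((r implies p) implies q)) = False, (((r implies s) and r) iff p) = False, so the formula = False.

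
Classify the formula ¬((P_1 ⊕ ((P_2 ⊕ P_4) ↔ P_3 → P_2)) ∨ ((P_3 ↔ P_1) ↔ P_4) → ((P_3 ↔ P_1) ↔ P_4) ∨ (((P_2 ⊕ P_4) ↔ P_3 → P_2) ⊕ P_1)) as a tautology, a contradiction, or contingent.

contradiction

P_1 | P_2 | P_3 | P_4 | φ
--- | --- | --- | --- | -
 T  |  T  |  T  |  T  | F
 T  |  T  |  T  |  F  | F
 T  |  T  |  F  |  T  | F
 T  |  T  |  F  |  F  | F
 T  |  F  |  T  |  T  | F
 T  |  F  |  T  |  F  | F
 T  |  F  |  F  |  T  | F
 T  |  F  |  F  |  F  | F
 F  |  T  |  T  |  T  | F
 F  |  T  |  T  |  F  | F
 F  |  T  |  F  |  T  | F
 F  |  T  |  F  |  F  | F
 F  |  F  |  T  |  T  | F
 F  |  F  |  T  |  F  | F
 F  |  F  |  F  |  T  | F
 F  |  F  |  F  |  F  | F
Every row is F, so the formula is a contradiction.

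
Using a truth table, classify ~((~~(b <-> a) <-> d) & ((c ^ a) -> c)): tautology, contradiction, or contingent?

contingent

  a      b      c      d    |    φ  
False  False  False  False  |   True
False  False  False   True  |  False
False  False   True  False  |   True
False  False   True   True  |  False
False   True  False  False  |  False
False   True  False   True  |   True
False   True   True  False  |  False
False   True   True   True  |   True
 True  False  False  False  |   True
 True  False  False   True  |   True
 True  False   True  False  |  False
 True  False   True   True  |   True
 True   True  False  False  |   True
 True   True  False   True  |   True
 True   True   True  False  |   True
 True   True   True   True  |  False
10 of 16 rows are True, so the formula is contingent.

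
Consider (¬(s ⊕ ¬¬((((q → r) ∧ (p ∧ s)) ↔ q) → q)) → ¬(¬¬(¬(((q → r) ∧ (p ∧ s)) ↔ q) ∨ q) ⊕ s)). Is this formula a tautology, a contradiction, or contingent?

tautology

p | q | r | s | φ
- | - | - | - | -
F | F | F | F | T
F | F | F | T | T
F | F | T | F | T
F | F | T | T | T
F | T | F | F | T
F | T | F | T | T
F | T | T | F | T
F | T | T | T | T
T | F | F | F | T
T | F | F | T | T
T | F | T | F | T
T | F | T | T | T
T | T | F | F | T
T | T | F | T | T
T | T | T | F | T
T | T | T | T | T
Every row is T, so the formula is a tautology.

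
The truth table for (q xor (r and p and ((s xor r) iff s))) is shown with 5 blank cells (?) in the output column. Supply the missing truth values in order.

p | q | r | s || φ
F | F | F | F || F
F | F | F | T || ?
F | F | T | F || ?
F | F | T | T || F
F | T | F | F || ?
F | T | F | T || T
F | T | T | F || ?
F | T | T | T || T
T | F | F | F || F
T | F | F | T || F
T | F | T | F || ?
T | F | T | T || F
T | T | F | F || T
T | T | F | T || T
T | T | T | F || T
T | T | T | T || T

Row p=F, q=F, r=F, s=T: (r and p and ((s xor r) iff s)) = F, so the formula = F.
Row p=F, q=F, r=T, s=F: (r and p and ((s xor r) iff s)) = F, so the formula = F.
Row p=F, q=T, r=F, s=F: (r and p and ((s xor r) iff s)) = F, so the formula = T.
Row p=F, q=T, r=T, s=F: (r and p and ((s xor r) iff s)) = F, so the formula = T.
Row p=T, q=F, r=T, s=F: (r and p and ((s xor r) iff s)) = F, so the formula = F.

F, F, T, T, F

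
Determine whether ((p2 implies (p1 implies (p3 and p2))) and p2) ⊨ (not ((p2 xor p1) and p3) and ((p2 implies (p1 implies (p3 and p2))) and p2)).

p1  p2  p3  |  φ  ψ
1   1   1   |  1  1
1   1   0   |  0  0
1   0   1   |  0  0
1   0   0   |  0  0
0   1   1   |  1  0
0   1   0   |  1  1
0   0   1   |  0  0
0   0   0   |  0  0
At p1=0, p2=1, p3=1 we have φ true but ψ false, so φ does not entail ψ.

no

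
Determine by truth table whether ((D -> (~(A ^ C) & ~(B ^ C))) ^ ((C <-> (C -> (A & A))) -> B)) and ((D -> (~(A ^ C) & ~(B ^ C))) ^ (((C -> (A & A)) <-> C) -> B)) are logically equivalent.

equivalent

A  B  C  D  |  φ  ψ
F  F  F  F  |  F  F
F  F  F  T  |  F  F
F  F  T  F  |  F  F
F  F  T  T  |  T  T
F  T  F  F  |  F  F
F  T  F  T  |  T  T
F  T  T  F  |  F  F
F  T  T  T  |  T  T
T  F  F  F  |  F  F
T  F  F  T  |  T  T
T  F  T  F  |  T  T
T  F  T  T  |  F  F
T  T  F  F  |  F  F
T  T  F  T  |  T  T
T  T  T  F  |  F  F
T  T  T  T  |  F  F
The columns for φ and ψ agree on every row, so they are logically equivalent.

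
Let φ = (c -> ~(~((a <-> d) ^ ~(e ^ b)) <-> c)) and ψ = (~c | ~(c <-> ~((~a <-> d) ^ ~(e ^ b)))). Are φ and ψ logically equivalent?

not equivalent

a  b  c  d  e  |  φ  ψ
T  T  T  T  T  |  F  T
T  T  T  T  F  |  T  F
T  T  T  F  T  |  T  F
T  T  T  F  F  |  F  T
T  T  F  T  T  |  T  T
T  T  F  T  F  |  T  T
T  T  F  F  T  |  T  T
T  T  F  F  F  |  T  T
T  F  T  T  T  |  T  F
T  F  T  T  F  |  F  T
T  F  T  F  T  |  F  T
T  F  T  F  F  |  T  F
T  F  F  T  T  |  T  T
T  F  F  T  F  |  T  T
T  F  F  F  T  |  T  T
T  F  F  F  F  |  T  T
F  T  T  T  T  |  T  F
F  T  T  T  F  |  F  T
F  T  T  F  T  |  F  T
F  T  T  F  F  |  T  F
F  T  F  T  T  |  T  T
F  T  F  T  F  |  T  T
F  T  F  F  T  |  T  T
F  T  F  F  F  |  T  T
F  F  T  T  T  |  F  T
F  F  T  T  F  |  T  F
F  F  T  F  T  |  T  F
F  F  T  F  F  |  F  T
F  F  F  T  T  |  T  T
F  F  F  T  F  |  T  T
F  F  F  F  T  |  T  T
F  F  F  F  F  |  T  T
The columns differ at a=T, b=T, c=T, d=T, e=T (φ=F, ψ=T), so they are not equivalent.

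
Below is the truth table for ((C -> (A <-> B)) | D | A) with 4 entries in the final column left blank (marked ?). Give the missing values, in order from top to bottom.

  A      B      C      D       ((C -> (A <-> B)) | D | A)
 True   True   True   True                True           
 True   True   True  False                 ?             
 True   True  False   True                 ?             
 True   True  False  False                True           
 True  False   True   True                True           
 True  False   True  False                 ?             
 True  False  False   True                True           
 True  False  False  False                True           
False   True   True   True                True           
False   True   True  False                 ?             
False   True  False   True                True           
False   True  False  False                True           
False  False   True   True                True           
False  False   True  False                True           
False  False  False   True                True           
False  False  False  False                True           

Row A=True, B=True, C=True, D=False: (C -> (A <-> B)) = True, so ((C -> (A <-> B)) | D | A) = True.
Row A=True, B=True, C=False, D=True: (C -> (A <-> B)) = True, so ((C -> (A <-> B)) | D | A) = True.
Row A=True, B=False, C=True, D=False: (C -> (A <-> B)) = False, so ((C -> (A <-> B)) | D | A) = True.
Row A=False, B=True, C=True, D=False: (C -> (A <-> B)) = False, so ((C -> (A <-> B)) | D | A) = False.

True, True, True, False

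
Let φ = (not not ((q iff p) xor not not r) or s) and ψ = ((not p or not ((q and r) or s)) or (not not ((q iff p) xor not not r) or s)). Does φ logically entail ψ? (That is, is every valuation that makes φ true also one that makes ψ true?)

  p      q      r      s    |    φ      ψ  
False  False  False  False  |   True   True
False  False  False   True  |   True   True
False  False   True  False  |  False   True
False  False   True   True  |   True   True
False   True  False  False  |  False   True
False   True  False   True  |   True   True
False   True   True  False  |   True   True
False   True   True   True  |   True   True
 True  False  False  False  |  False   True
 True  False  False   True  |   True   True
 True  False   True  False  |   True   True
 True  False   True   True  |   True   True
 True   True  False  False  |   True   True
 True   True  False   True  |   True   True
 True   True   True  False  |  False  False
 True   True   True   True  |   True   True
In every row where φ is true, ψ is also true, so φ ⊨ ψ.

yes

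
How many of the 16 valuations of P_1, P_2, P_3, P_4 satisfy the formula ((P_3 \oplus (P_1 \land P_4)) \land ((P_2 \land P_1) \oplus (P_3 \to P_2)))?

3

P_1  P_2  P_3  P_4  |  (P_1 \land P_4)  (P_3 \oplus (P_1 \land P_4))  (P_2 \land P_1)  (P_3 \to P_2)  φ
 F    F    F    F   |         F                      F                       F               T        F
 F    F    F    T   |         F                      F                       F               T        F
 F    F    T    F   |         F                      T                       F               F        F
 F    F    T    T   |         F                      T                       F               F        F
 F    T    F    F   |         F                      F                       F               T        F
 F    T    F    T   |         F                      F                       F               T        F
 F    T    T    F   |         F                      T                       F               T        T
 F    T    T    T   |         F                      T                       F               T        T
 T    F    F    F   |         F                      F                       F               T        F
 T    F    F    T   |         T                      T                       F               T        T
 T    F    T    F   |         F                      T                       F               F        F
 T    F    T    T   |         T                      F                       F               F        F
 T    T    F    F   |         F                      F                       T               T        F
 T    T    F    T   |         T                      T                       T               T        F
 T    T    T    F   |         F                      T                       T               T        F
 T    T    T    T   |         T                      F                       T               T        F
The formula is true on 3 of the 16 rows.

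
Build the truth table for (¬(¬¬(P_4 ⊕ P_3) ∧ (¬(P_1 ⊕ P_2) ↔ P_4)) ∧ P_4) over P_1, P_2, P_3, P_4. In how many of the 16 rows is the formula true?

6

P_1 | P_2 | P_3 | P_4 | φ
--- | --- | --- | --- | -
 F  |  F  |  F  |  F  | F
 F  |  F  |  F  |  T  | F
 F  |  F  |  T  |  F  | F
 F  |  F  |  T  |  T  | T
 F  |  T  |  F  |  F  | F
 F  |  T  |  F  |  T  | T
 F  |  T  |  T  |  F  | F
 F  |  T  |  T  |  T  | T
 T  |  F  |  F  |  F  | F
 T  |  F  |  F  |  T  | T
 T  |  F  |  T  |  F  | F
 T  |  F  |  T  |  T  | T
 T  |  T  |  F  |  F  | F
 T  |  T  |  F  |  T  | F
 T  |  T  |  T  |  F  | F
 T  |  T  |  T  |  T  | T
The formula is true on 6 of the 16 rows.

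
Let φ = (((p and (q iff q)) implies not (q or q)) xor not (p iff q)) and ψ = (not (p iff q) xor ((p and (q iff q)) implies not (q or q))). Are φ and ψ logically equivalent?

p | q || φ | ψ
F | F || T | T
F | T || F | F
T | F || F | F
T | T || F | F
The columns for φ and ψ agree on every row, so they are logically equivalent.

equivalent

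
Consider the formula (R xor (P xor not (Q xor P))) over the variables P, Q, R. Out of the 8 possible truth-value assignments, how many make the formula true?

4

P | Q | R | (R xor (P xor not (Q xor P)))
- | - | - | -----------------------------
T | T | T |               T              
T | T | F |               F              
T | F | T |               F              
T | F | F |               T              
F | T | T |               T              
F | T | F |               F              
F | F | T |               F              
F | F | F |               T              
The formula is true on 4 of the 8 rows.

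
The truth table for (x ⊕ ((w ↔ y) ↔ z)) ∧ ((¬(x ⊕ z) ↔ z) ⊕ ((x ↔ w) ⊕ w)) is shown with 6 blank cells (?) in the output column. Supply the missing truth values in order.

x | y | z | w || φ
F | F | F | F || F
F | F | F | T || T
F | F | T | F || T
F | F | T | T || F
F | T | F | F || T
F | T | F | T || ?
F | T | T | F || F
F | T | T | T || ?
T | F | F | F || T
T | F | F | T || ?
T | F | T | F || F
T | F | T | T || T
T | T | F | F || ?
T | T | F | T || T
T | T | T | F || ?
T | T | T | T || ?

F, T, F, F, T, F

Row x=F, y=T, z=F, w=T: (x ⊕ ((w ↔ y) ↔ z)) = F, ((¬(x ⊕ z) ↔ z) ⊕ ((x ↔ w) ⊕ w)) = T, so the formula = F.
Row x=F, y=T, z=T, w=T: (x ⊕ ((w ↔ y) ↔ z)) = T, ((¬(x ⊕ z) ↔ z) ⊕ ((x ↔ w) ⊕ w)) = T, so the formula = T.
Row x=T, y=F, z=F, w=T: (x ⊕ ((w ↔ y) ↔ z)) = F, ((¬(x ⊕ z) ↔ z) ⊕ ((x ↔ w) ⊕ w)) = T, so the formula = F.
Row x=T, y=T, z=F, w=F: (x ⊕ ((w ↔ y) ↔ z)) = F, ((¬(x ⊕ z) ↔ z) ⊕ ((x ↔ w) ⊕ w)) = T, so the formula = F.
Row x=T, y=T, z=T, w=F: (x ⊕ ((w ↔ y) ↔ z)) = T, ((¬(x ⊕ z) ↔ z) ⊕ ((x ↔ w) ⊕ w)) = T, so the formula = T.
Row x=T, y=T, z=T, w=T: (x ⊕ ((w ↔ y) ↔ z)) = F, ((¬(x ⊕ z) ↔ z) ⊕ ((x ↔ w) ⊕ w)) = T, so the formula = F.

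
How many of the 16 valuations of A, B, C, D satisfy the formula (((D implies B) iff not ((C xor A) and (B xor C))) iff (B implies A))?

A | B | C | D | φ
- | - | - | - | -
0 | 0 | 0 | 0 | 1
0 | 0 | 0 | 1 | 0
0 | 0 | 1 | 0 | 0
0 | 0 | 1 | 1 | 1
0 | 1 | 0 | 0 | 0
0 | 1 | 0 | 1 | 0
0 | 1 | 1 | 0 | 0
0 | 1 | 1 | 1 | 0
1 | 0 | 0 | 0 | 1
1 | 0 | 0 | 1 | 0
1 | 0 | 1 | 0 | 1
1 | 0 | 1 | 1 | 0
1 | 1 | 0 | 0 | 0
1 | 1 | 0 | 1 | 0
1 | 1 | 1 | 0 | 1
1 | 1 | 1 | 1 | 1
The formula is true on 6 of the 16 rows.

6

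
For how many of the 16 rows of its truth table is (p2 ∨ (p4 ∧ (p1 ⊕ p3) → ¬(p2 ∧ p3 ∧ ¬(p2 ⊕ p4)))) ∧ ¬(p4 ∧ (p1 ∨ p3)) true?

10

p1  p2  p3  p4  |  (p1 ⊕ p3)  (p4 ∧ (p1 ⊕ p3))  (p2 ∧ p3)  (p2 ⊕ p4)  ¬(p2 ⊕ p4)  ((p2 ∧ p3) ∧ ¬(p2 ⊕ p4))  ¬((p2 ∧ p3) ∧ ¬(p2 ⊕ p4))  (p1 ∨ p3)  (p4 ∧ (p1 ∨ p3))  ¬(p4 ∧ (p1 ∨ p3))  φ
T   T   T   T   |      F             F              T          F          T                  T                          F                  T             T                  F          F
T   T   T   F   |      F             F              T          T          F                  F                          T                  T             F                  T          T
T   T   F   T   |      T             T              F          F          T                  F                          T                  T             T                  F          F
T   T   F   F   |      T             F              F          T          F                  F                          T                  T             F                  T          T
T   F   T   T   |      F             F              F          T          F                  F                          T                  T             T                  F          F
T   F   T   F   |      F             F              F          F          T                  F                          T                  T             F                  T          T
T   F   F   T   |      T             T              F          T          F                  F                          T                  T             T                  F          F
T   F   F   F   |      T             F              F          F          T                  F                          T                  T             F                  T          T
F   T   T   T   |      T             T              T          F          T                  T                          F                  T             T                  F          F
F   T   T   F   |      T             F              T          T          F                  F                          T                  T             F                  T          T
F   T   F   T   |      F             F              F          F          T                  F                          T                  F             F                  T          T
F   T   F   F   |      F             F              F          T          F                  F                          T                  F             F                  T          T
F   F   T   T   |      T             T              F          T          F                  F                          T                  T             T                  F          F
F   F   T   F   |      T             F              F          F          T                  F                          T                  T             F                  T          T
F   F   F   T   |      F             F              F          T          F                  F                          T                  F             F                  T          T
F   F   F   F   |      F             F              F          F          T                  F                          T                  F             F                  T          T
The formula is true on 10 of the 16 rows.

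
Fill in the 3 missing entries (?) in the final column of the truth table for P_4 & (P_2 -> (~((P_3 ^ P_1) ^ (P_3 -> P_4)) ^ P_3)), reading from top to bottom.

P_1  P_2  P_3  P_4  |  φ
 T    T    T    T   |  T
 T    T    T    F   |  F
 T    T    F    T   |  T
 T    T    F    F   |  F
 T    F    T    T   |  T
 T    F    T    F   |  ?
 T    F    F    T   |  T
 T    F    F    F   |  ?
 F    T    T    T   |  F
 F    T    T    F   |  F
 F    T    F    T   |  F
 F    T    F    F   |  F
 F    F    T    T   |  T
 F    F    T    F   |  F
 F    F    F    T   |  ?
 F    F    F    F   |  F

F, F, T

Row P_1=T, P_2=F, P_3=T, P_4=F: (P_2 -> (~((P_3 ^ P_1) ^ (P_3 -> P_4)) ^ P_3)) = T, so the formula = F.
Row P_1=T, P_2=F, P_3=F, P_4=F: (P_2 -> (~((P_3 ^ P_1) ^ (P_3 -> P_4)) ^ P_3)) = T, so the formula = F.
Row P_1=F, P_2=F, P_3=F, P_4=T: (P_2 -> (~((P_3 ^ P_1) ^ (P_3 -> P_4)) ^ P_3)) = T, so the formula = T.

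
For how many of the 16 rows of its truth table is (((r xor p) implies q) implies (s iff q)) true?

10

p | q | r | s | (r xor p) | ((r xor p) implies q) | (s iff q) | φ
- | - | - | - | --------- | --------------------- | --------- | -
T | T | T | T |     F     |           T           |     T     | T
T | T | T | F |     F     |           T           |     F     | F
T | T | F | T |     T     |           T           |     T     | T
T | T | F | F |     T     |           T           |     F     | F
T | F | T | T |     F     |           T           |     F     | F
T | F | T | F |     F     |           T           |     T     | T
T | F | F | T |     T     |           F           |     F     | T
T | F | F | F |     T     |           F           |     T     | T
F | T | T | T |     T     |           T           |     T     | T
F | T | T | F |     T     |           T           |     F     | F
F | T | F | T |     F     |           T           |     T     | T
F | T | F | F |     F     |           T           |     F     | F
F | F | T | T |     T     |           F           |     F     | T
F | F | T | F |     T     |           F           |     T     | T
F | F | F | T |     F     |           T           |     F     | F
F | F | F | F |     F     |           T           |     T     | T
The formula is true on 10 of the 16 rows.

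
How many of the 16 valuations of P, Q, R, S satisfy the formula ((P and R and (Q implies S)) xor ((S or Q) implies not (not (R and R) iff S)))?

P | Q | R | S || φ
F | F | F | F || T
F | F | F | T || F
F | F | T | F || T
F | F | T | T || T
F | T | F | F || T
F | T | F | T || F
F | T | T | F || F
F | T | T | T || T
T | F | F | F || T
T | F | F | T || F
T | F | T | F || F
T | F | T | T || F
T | T | F | F || T
T | T | F | T || F
T | T | T | F || F
T | T | T | T || F
The formula is true on 7 of the 16 rows.

7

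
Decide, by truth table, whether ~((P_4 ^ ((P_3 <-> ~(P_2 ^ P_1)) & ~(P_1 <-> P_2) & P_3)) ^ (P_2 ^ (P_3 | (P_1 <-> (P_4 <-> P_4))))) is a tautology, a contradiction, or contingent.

contingent

P_1  P_2  P_3  P_4  |  (P_2 ^ P_1)  ~(P_2 ^ P_1)  (P_3 <-> ~(P_2 ^ P_1))  (P_1 <-> P_2)  ~(P_1 <-> P_2)  (P_4 <-> P_4)  (P_1 <-> (P_4 <-> P_4))  φ
 T    T    T    T   |       F            T                  T                   T              F               T                   T             F
 T    T    T    F   |       F            T                  T                   T              F               T                   T             T
 T    T    F    T   |       F            T                  F                   T              F               T                   T             F
 T    T    F    F   |       F            T                  F                   T              F               T                   T             T
 T    F    T    T   |       T            F                  F                   F              T               T                   T             T
 T    F    T    F   |       T            F                  F                   F              T               T                   T             F
 T    F    F    T   |       T            F                  T                   F              T               T                   T             T
 T    F    F    F   |       T            F                  T                   F              T               T                   T             F
 F    T    T    T   |       T            F                  F                   F              T               T                   F             F
 F    T    T    F   |       T            F                  F                   F              T               T                   F             T
 F    T    F    T   |       T            F                  T                   F              T               T                   F             T
 F    T    F    F   |       T            F                  T                   F              T               T                   F             F
 F    F    T    T   |       F            T                  T                   T              F               T                   F             T
 F    F    T    F   |       F            T                  T                   T              F               T                   F             F
 F    F    F    T   |       F            T                  F                   T              F               T                   F             F
 F    F    F    F   |       F            T                  F                   T              F               T                   F             T
8 of 16 rows are T, so the formula is contingent.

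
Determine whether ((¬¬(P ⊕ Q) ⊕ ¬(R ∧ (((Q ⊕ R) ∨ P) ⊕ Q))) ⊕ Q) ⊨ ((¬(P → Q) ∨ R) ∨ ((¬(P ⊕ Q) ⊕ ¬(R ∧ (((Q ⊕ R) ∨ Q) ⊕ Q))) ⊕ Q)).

no

P  Q  R  |  φ  ψ
0  0  0  |  1  0
0  0  1  |  0  1
0  1  0  |  1  0
0  1  1  |  0  1
1  0  0  |  0  1
1  0  1  |  1  1
1  1  0  |  0  1
1  1  1  |  0  1
At P=0, Q=0, R=0 we have φ true but ψ false, so φ does not entail ψ.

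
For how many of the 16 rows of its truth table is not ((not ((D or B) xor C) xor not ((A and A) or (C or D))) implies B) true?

3

A  B  C  D  |  φ
1  1  1  1  |  0
1  1  1  0  |  0
1  1  0  1  |  0
1  1  0  0  |  0
1  0  1  1  |  1
1  0  1  0  |  0
1  0  0  1  |  0
1  0  0  0  |  1
0  1  1  1  |  0
0  1  1  0  |  0
0  1  0  1  |  0
0  1  0  0  |  0
0  0  1  1  |  1
0  0  1  0  |  0
0  0  0  1  |  0
0  0  0  0  |  0
The formula is true on 3 of the 16 rows.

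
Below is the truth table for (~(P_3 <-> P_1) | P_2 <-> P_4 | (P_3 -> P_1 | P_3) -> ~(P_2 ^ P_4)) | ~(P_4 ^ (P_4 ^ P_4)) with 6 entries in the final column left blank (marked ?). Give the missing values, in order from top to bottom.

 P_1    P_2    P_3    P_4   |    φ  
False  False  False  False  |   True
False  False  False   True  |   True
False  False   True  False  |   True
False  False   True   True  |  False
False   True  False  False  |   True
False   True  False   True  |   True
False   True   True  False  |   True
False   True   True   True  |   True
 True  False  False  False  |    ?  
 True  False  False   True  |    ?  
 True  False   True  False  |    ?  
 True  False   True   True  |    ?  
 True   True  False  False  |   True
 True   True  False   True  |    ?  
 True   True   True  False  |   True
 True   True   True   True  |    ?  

Row P_1=True, P_2=False, P_3=False, P_4=False: (~(P_3 <-> P_1) | P_2 <-> P_4 | (P_3 -> P_1 | P_3) -> ~(P_2 ^ P_4)) = True, ~(P_4 ^ (P_4 ^ P_4)) = True, so the formula = True.
Row P_1=True, P_2=False, P_3=False, P_4=True: (~(P_3 <-> P_1) | P_2 <-> P_4 | (P_3 -> P_1 | P_3) -> ~(P_2 ^ P_4)) = False, ~(P_4 ^ (P_4 ^ P_4)) = False, so the formula = False.
Row P_1=True, P_2=False, P_3=True, P_4=False: (~(P_3 <-> P_1) | P_2 <-> P_4 | (P_3 -> P_1 | P_3) -> ~(P_2 ^ P_4)) = False, ~(P_4 ^ (P_4 ^ P_4)) = True, so the formula = True.
Row P_1=True, P_2=False, P_3=True, P_4=True: (~(P_3 <-> P_1) | P_2 <-> P_4 | (P_3 -> P_1 | P_3) -> ~(P_2 ^ P_4)) = True, ~(P_4 ^ (P_4 ^ P_4)) = False, so the formula = True.
Row P_1=True, P_2=True, P_3=False, P_4=True: (~(P_3 <-> P_1) | P_2 <-> P_4 | (P_3 -> P_1 | P_3) -> ~(P_2 ^ P_4)) = True, ~(P_4 ^ (P_4 ^ P_4)) = False, so the formula = True.
Row P_1=True, P_2=True, P_3=True, P_4=True: (~(P_3 <-> P_1) | P_2 <-> P_4 | (P_3 -> P_1 | P_3) -> ~(P_2 ^ P_4)) = True, ~(P_4 ^ (P_4 ^ P_4)) = False, so the formula = True.

True, False, True, True, True, True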